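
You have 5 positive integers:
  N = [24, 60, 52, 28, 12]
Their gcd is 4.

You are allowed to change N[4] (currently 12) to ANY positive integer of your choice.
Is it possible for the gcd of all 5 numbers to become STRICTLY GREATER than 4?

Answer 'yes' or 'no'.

Answer: no

Derivation:
Current gcd = 4
gcd of all OTHER numbers (without N[4]=12): gcd([24, 60, 52, 28]) = 4
The new gcd after any change is gcd(4, new_value).
This can be at most 4.
Since 4 = old gcd 4, the gcd can only stay the same or decrease.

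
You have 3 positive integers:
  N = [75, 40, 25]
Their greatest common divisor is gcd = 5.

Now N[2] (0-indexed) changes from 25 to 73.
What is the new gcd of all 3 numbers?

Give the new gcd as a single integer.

Answer: 1

Derivation:
Numbers: [75, 40, 25], gcd = 5
Change: index 2, 25 -> 73
gcd of the OTHER numbers (without index 2): gcd([75, 40]) = 5
New gcd = gcd(g_others, new_val) = gcd(5, 73) = 1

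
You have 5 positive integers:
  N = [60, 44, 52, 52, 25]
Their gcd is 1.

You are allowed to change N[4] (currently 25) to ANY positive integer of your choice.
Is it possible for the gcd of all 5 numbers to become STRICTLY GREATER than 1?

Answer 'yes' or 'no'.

Current gcd = 1
gcd of all OTHER numbers (without N[4]=25): gcd([60, 44, 52, 52]) = 4
The new gcd after any change is gcd(4, new_value).
This can be at most 4.
Since 4 > old gcd 1, the gcd CAN increase (e.g., set N[4] = 4).

Answer: yes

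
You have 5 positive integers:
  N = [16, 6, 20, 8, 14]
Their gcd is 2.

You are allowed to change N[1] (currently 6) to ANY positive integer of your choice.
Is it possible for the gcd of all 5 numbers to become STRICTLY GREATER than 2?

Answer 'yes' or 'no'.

Current gcd = 2
gcd of all OTHER numbers (without N[1]=6): gcd([16, 20, 8, 14]) = 2
The new gcd after any change is gcd(2, new_value).
This can be at most 2.
Since 2 = old gcd 2, the gcd can only stay the same or decrease.

Answer: no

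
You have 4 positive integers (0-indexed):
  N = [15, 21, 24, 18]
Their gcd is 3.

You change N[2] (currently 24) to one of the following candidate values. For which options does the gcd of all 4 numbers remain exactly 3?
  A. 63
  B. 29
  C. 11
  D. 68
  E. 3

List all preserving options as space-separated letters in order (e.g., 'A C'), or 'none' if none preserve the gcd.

Old gcd = 3; gcd of others (without N[2]) = 3
New gcd for candidate v: gcd(3, v). Preserves old gcd iff gcd(3, v) = 3.
  Option A: v=63, gcd(3,63)=3 -> preserves
  Option B: v=29, gcd(3,29)=1 -> changes
  Option C: v=11, gcd(3,11)=1 -> changes
  Option D: v=68, gcd(3,68)=1 -> changes
  Option E: v=3, gcd(3,3)=3 -> preserves

Answer: A E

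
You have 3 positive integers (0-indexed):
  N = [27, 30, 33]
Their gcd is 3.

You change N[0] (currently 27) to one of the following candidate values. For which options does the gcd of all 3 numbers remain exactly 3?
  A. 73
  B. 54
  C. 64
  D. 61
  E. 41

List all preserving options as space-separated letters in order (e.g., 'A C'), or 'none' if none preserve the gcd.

Old gcd = 3; gcd of others (without N[0]) = 3
New gcd for candidate v: gcd(3, v). Preserves old gcd iff gcd(3, v) = 3.
  Option A: v=73, gcd(3,73)=1 -> changes
  Option B: v=54, gcd(3,54)=3 -> preserves
  Option C: v=64, gcd(3,64)=1 -> changes
  Option D: v=61, gcd(3,61)=1 -> changes
  Option E: v=41, gcd(3,41)=1 -> changes

Answer: B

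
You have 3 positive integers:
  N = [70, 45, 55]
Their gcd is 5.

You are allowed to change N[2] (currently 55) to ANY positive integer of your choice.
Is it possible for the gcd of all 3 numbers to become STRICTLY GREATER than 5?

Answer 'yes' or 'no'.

Current gcd = 5
gcd of all OTHER numbers (without N[2]=55): gcd([70, 45]) = 5
The new gcd after any change is gcd(5, new_value).
This can be at most 5.
Since 5 = old gcd 5, the gcd can only stay the same or decrease.

Answer: no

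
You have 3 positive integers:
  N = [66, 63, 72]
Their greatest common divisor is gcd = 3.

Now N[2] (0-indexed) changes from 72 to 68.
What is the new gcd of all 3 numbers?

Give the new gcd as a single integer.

Numbers: [66, 63, 72], gcd = 3
Change: index 2, 72 -> 68
gcd of the OTHER numbers (without index 2): gcd([66, 63]) = 3
New gcd = gcd(g_others, new_val) = gcd(3, 68) = 1

Answer: 1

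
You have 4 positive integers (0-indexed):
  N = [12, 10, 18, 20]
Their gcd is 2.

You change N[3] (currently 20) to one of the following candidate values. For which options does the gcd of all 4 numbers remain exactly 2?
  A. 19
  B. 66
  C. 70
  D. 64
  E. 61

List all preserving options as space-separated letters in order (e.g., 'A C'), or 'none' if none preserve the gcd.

Answer: B C D

Derivation:
Old gcd = 2; gcd of others (without N[3]) = 2
New gcd for candidate v: gcd(2, v). Preserves old gcd iff gcd(2, v) = 2.
  Option A: v=19, gcd(2,19)=1 -> changes
  Option B: v=66, gcd(2,66)=2 -> preserves
  Option C: v=70, gcd(2,70)=2 -> preserves
  Option D: v=64, gcd(2,64)=2 -> preserves
  Option E: v=61, gcd(2,61)=1 -> changes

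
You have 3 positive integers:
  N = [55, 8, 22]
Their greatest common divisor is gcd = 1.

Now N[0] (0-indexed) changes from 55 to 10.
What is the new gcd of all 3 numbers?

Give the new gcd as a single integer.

Answer: 2

Derivation:
Numbers: [55, 8, 22], gcd = 1
Change: index 0, 55 -> 10
gcd of the OTHER numbers (without index 0): gcd([8, 22]) = 2
New gcd = gcd(g_others, new_val) = gcd(2, 10) = 2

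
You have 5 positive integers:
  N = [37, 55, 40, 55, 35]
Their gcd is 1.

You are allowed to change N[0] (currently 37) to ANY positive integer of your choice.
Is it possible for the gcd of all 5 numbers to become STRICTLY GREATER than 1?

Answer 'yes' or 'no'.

Answer: yes

Derivation:
Current gcd = 1
gcd of all OTHER numbers (without N[0]=37): gcd([55, 40, 55, 35]) = 5
The new gcd after any change is gcd(5, new_value).
This can be at most 5.
Since 5 > old gcd 1, the gcd CAN increase (e.g., set N[0] = 5).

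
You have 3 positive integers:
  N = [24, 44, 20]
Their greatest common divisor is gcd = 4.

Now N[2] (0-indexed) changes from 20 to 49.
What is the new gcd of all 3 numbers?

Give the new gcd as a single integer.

Answer: 1

Derivation:
Numbers: [24, 44, 20], gcd = 4
Change: index 2, 20 -> 49
gcd of the OTHER numbers (without index 2): gcd([24, 44]) = 4
New gcd = gcd(g_others, new_val) = gcd(4, 49) = 1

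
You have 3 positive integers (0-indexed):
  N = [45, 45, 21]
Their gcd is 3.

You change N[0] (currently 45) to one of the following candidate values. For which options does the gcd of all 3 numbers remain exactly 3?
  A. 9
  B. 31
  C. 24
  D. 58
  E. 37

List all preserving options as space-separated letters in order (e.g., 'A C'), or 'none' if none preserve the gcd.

Old gcd = 3; gcd of others (without N[0]) = 3
New gcd for candidate v: gcd(3, v). Preserves old gcd iff gcd(3, v) = 3.
  Option A: v=9, gcd(3,9)=3 -> preserves
  Option B: v=31, gcd(3,31)=1 -> changes
  Option C: v=24, gcd(3,24)=3 -> preserves
  Option D: v=58, gcd(3,58)=1 -> changes
  Option E: v=37, gcd(3,37)=1 -> changes

Answer: A C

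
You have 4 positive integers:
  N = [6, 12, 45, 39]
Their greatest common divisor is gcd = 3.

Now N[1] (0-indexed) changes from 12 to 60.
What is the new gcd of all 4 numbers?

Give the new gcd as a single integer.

Numbers: [6, 12, 45, 39], gcd = 3
Change: index 1, 12 -> 60
gcd of the OTHER numbers (without index 1): gcd([6, 45, 39]) = 3
New gcd = gcd(g_others, new_val) = gcd(3, 60) = 3

Answer: 3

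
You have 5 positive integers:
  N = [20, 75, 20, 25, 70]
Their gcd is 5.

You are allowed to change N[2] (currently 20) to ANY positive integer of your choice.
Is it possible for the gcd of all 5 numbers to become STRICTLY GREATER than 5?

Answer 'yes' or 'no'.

Current gcd = 5
gcd of all OTHER numbers (without N[2]=20): gcd([20, 75, 25, 70]) = 5
The new gcd after any change is gcd(5, new_value).
This can be at most 5.
Since 5 = old gcd 5, the gcd can only stay the same or decrease.

Answer: no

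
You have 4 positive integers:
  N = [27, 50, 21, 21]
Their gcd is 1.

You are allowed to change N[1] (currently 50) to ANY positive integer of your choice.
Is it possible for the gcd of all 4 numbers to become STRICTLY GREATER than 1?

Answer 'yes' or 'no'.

Current gcd = 1
gcd of all OTHER numbers (without N[1]=50): gcd([27, 21, 21]) = 3
The new gcd after any change is gcd(3, new_value).
This can be at most 3.
Since 3 > old gcd 1, the gcd CAN increase (e.g., set N[1] = 3).

Answer: yes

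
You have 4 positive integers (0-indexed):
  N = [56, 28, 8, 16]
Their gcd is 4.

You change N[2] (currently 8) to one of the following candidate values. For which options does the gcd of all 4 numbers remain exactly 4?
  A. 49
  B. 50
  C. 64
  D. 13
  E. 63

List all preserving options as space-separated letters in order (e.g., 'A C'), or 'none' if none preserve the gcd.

Answer: C

Derivation:
Old gcd = 4; gcd of others (without N[2]) = 4
New gcd for candidate v: gcd(4, v). Preserves old gcd iff gcd(4, v) = 4.
  Option A: v=49, gcd(4,49)=1 -> changes
  Option B: v=50, gcd(4,50)=2 -> changes
  Option C: v=64, gcd(4,64)=4 -> preserves
  Option D: v=13, gcd(4,13)=1 -> changes
  Option E: v=63, gcd(4,63)=1 -> changes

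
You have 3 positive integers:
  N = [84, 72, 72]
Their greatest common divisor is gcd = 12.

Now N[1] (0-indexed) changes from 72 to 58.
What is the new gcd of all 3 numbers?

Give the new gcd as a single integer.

Answer: 2

Derivation:
Numbers: [84, 72, 72], gcd = 12
Change: index 1, 72 -> 58
gcd of the OTHER numbers (without index 1): gcd([84, 72]) = 12
New gcd = gcd(g_others, new_val) = gcd(12, 58) = 2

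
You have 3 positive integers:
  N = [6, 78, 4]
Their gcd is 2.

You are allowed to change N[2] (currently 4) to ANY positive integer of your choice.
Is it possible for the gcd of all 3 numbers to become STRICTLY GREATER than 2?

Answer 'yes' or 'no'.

Answer: yes

Derivation:
Current gcd = 2
gcd of all OTHER numbers (without N[2]=4): gcd([6, 78]) = 6
The new gcd after any change is gcd(6, new_value).
This can be at most 6.
Since 6 > old gcd 2, the gcd CAN increase (e.g., set N[2] = 6).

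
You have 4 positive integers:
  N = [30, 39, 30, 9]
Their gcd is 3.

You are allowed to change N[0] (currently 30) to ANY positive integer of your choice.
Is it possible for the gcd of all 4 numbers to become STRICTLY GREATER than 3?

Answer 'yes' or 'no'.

Answer: no

Derivation:
Current gcd = 3
gcd of all OTHER numbers (without N[0]=30): gcd([39, 30, 9]) = 3
The new gcd after any change is gcd(3, new_value).
This can be at most 3.
Since 3 = old gcd 3, the gcd can only stay the same or decrease.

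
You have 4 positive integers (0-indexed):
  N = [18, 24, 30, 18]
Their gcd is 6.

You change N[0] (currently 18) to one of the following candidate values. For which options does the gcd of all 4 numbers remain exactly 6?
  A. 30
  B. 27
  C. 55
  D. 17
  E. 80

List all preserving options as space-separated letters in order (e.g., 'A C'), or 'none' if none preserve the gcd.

Old gcd = 6; gcd of others (without N[0]) = 6
New gcd for candidate v: gcd(6, v). Preserves old gcd iff gcd(6, v) = 6.
  Option A: v=30, gcd(6,30)=6 -> preserves
  Option B: v=27, gcd(6,27)=3 -> changes
  Option C: v=55, gcd(6,55)=1 -> changes
  Option D: v=17, gcd(6,17)=1 -> changes
  Option E: v=80, gcd(6,80)=2 -> changes

Answer: A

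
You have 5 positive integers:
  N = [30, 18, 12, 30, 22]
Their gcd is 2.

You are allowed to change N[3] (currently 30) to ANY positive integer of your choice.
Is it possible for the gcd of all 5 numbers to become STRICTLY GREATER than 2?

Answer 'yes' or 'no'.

Current gcd = 2
gcd of all OTHER numbers (without N[3]=30): gcd([30, 18, 12, 22]) = 2
The new gcd after any change is gcd(2, new_value).
This can be at most 2.
Since 2 = old gcd 2, the gcd can only stay the same or decrease.

Answer: no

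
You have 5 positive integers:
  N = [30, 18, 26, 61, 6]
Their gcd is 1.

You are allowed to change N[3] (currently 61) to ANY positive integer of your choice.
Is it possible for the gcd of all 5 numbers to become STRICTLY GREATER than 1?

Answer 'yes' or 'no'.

Current gcd = 1
gcd of all OTHER numbers (without N[3]=61): gcd([30, 18, 26, 6]) = 2
The new gcd after any change is gcd(2, new_value).
This can be at most 2.
Since 2 > old gcd 1, the gcd CAN increase (e.g., set N[3] = 2).

Answer: yes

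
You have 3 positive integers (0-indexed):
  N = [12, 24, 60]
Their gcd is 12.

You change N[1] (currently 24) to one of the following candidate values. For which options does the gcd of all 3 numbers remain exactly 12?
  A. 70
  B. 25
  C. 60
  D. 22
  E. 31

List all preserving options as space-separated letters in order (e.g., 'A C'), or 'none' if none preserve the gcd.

Answer: C

Derivation:
Old gcd = 12; gcd of others (without N[1]) = 12
New gcd for candidate v: gcd(12, v). Preserves old gcd iff gcd(12, v) = 12.
  Option A: v=70, gcd(12,70)=2 -> changes
  Option B: v=25, gcd(12,25)=1 -> changes
  Option C: v=60, gcd(12,60)=12 -> preserves
  Option D: v=22, gcd(12,22)=2 -> changes
  Option E: v=31, gcd(12,31)=1 -> changes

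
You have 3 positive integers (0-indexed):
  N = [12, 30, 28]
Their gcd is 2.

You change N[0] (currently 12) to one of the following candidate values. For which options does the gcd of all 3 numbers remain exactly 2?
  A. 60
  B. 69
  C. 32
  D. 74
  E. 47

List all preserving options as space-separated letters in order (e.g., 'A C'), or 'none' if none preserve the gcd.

Answer: A C D

Derivation:
Old gcd = 2; gcd of others (without N[0]) = 2
New gcd for candidate v: gcd(2, v). Preserves old gcd iff gcd(2, v) = 2.
  Option A: v=60, gcd(2,60)=2 -> preserves
  Option B: v=69, gcd(2,69)=1 -> changes
  Option C: v=32, gcd(2,32)=2 -> preserves
  Option D: v=74, gcd(2,74)=2 -> preserves
  Option E: v=47, gcd(2,47)=1 -> changes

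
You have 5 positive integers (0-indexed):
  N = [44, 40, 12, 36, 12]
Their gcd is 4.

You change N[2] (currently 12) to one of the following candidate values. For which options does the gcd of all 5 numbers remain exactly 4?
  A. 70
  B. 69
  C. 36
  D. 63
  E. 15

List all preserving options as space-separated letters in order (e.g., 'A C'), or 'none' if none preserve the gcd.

Answer: C

Derivation:
Old gcd = 4; gcd of others (without N[2]) = 4
New gcd for candidate v: gcd(4, v). Preserves old gcd iff gcd(4, v) = 4.
  Option A: v=70, gcd(4,70)=2 -> changes
  Option B: v=69, gcd(4,69)=1 -> changes
  Option C: v=36, gcd(4,36)=4 -> preserves
  Option D: v=63, gcd(4,63)=1 -> changes
  Option E: v=15, gcd(4,15)=1 -> changes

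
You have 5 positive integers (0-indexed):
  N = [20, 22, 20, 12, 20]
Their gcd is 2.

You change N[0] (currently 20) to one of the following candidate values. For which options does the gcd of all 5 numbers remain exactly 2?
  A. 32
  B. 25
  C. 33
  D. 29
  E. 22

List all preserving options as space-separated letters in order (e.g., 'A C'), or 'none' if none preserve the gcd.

Answer: A E

Derivation:
Old gcd = 2; gcd of others (without N[0]) = 2
New gcd for candidate v: gcd(2, v). Preserves old gcd iff gcd(2, v) = 2.
  Option A: v=32, gcd(2,32)=2 -> preserves
  Option B: v=25, gcd(2,25)=1 -> changes
  Option C: v=33, gcd(2,33)=1 -> changes
  Option D: v=29, gcd(2,29)=1 -> changes
  Option E: v=22, gcd(2,22)=2 -> preserves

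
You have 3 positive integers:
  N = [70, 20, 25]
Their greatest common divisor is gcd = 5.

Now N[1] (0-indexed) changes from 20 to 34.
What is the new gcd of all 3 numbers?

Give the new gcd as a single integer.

Numbers: [70, 20, 25], gcd = 5
Change: index 1, 20 -> 34
gcd of the OTHER numbers (without index 1): gcd([70, 25]) = 5
New gcd = gcd(g_others, new_val) = gcd(5, 34) = 1

Answer: 1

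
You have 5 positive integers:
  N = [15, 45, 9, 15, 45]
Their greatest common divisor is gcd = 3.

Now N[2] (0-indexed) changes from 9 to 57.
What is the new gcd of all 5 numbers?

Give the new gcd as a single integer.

Numbers: [15, 45, 9, 15, 45], gcd = 3
Change: index 2, 9 -> 57
gcd of the OTHER numbers (without index 2): gcd([15, 45, 15, 45]) = 15
New gcd = gcd(g_others, new_val) = gcd(15, 57) = 3

Answer: 3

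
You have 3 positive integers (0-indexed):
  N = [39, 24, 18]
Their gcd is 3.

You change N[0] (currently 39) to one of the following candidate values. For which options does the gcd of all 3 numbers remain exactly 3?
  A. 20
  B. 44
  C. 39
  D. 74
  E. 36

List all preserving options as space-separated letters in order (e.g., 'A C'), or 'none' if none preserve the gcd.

Old gcd = 3; gcd of others (without N[0]) = 6
New gcd for candidate v: gcd(6, v). Preserves old gcd iff gcd(6, v) = 3.
  Option A: v=20, gcd(6,20)=2 -> changes
  Option B: v=44, gcd(6,44)=2 -> changes
  Option C: v=39, gcd(6,39)=3 -> preserves
  Option D: v=74, gcd(6,74)=2 -> changes
  Option E: v=36, gcd(6,36)=6 -> changes

Answer: C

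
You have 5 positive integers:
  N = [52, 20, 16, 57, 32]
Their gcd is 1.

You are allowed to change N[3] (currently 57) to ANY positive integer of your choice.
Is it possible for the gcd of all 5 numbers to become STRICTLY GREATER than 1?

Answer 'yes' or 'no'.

Current gcd = 1
gcd of all OTHER numbers (without N[3]=57): gcd([52, 20, 16, 32]) = 4
The new gcd after any change is gcd(4, new_value).
This can be at most 4.
Since 4 > old gcd 1, the gcd CAN increase (e.g., set N[3] = 4).

Answer: yes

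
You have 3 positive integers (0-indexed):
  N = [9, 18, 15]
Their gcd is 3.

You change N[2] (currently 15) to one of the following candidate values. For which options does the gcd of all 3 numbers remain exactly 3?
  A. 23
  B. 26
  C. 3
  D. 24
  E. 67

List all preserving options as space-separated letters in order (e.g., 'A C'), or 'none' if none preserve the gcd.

Old gcd = 3; gcd of others (without N[2]) = 9
New gcd for candidate v: gcd(9, v). Preserves old gcd iff gcd(9, v) = 3.
  Option A: v=23, gcd(9,23)=1 -> changes
  Option B: v=26, gcd(9,26)=1 -> changes
  Option C: v=3, gcd(9,3)=3 -> preserves
  Option D: v=24, gcd(9,24)=3 -> preserves
  Option E: v=67, gcd(9,67)=1 -> changes

Answer: C D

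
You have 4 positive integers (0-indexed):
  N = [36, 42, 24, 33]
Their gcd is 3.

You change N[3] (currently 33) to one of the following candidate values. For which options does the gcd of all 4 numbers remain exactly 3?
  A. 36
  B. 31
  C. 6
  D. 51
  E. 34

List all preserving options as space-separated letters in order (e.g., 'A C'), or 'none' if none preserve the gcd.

Old gcd = 3; gcd of others (without N[3]) = 6
New gcd for candidate v: gcd(6, v). Preserves old gcd iff gcd(6, v) = 3.
  Option A: v=36, gcd(6,36)=6 -> changes
  Option B: v=31, gcd(6,31)=1 -> changes
  Option C: v=6, gcd(6,6)=6 -> changes
  Option D: v=51, gcd(6,51)=3 -> preserves
  Option E: v=34, gcd(6,34)=2 -> changes

Answer: D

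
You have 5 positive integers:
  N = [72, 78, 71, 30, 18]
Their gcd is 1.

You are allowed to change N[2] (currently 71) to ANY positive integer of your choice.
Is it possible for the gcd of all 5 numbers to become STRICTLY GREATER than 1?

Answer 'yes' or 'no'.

Current gcd = 1
gcd of all OTHER numbers (without N[2]=71): gcd([72, 78, 30, 18]) = 6
The new gcd after any change is gcd(6, new_value).
This can be at most 6.
Since 6 > old gcd 1, the gcd CAN increase (e.g., set N[2] = 6).

Answer: yes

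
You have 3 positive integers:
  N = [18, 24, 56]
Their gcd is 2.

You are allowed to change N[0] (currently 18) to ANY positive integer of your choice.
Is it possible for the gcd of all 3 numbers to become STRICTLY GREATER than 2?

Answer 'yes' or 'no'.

Current gcd = 2
gcd of all OTHER numbers (without N[0]=18): gcd([24, 56]) = 8
The new gcd after any change is gcd(8, new_value).
This can be at most 8.
Since 8 > old gcd 2, the gcd CAN increase (e.g., set N[0] = 8).

Answer: yes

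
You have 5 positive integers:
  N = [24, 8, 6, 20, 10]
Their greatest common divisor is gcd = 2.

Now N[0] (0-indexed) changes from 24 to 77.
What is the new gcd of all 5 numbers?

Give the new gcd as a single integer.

Answer: 1

Derivation:
Numbers: [24, 8, 6, 20, 10], gcd = 2
Change: index 0, 24 -> 77
gcd of the OTHER numbers (without index 0): gcd([8, 6, 20, 10]) = 2
New gcd = gcd(g_others, new_val) = gcd(2, 77) = 1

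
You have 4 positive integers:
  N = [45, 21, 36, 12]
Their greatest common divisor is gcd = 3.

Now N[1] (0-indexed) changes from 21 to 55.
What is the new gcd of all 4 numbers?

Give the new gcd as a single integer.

Answer: 1

Derivation:
Numbers: [45, 21, 36, 12], gcd = 3
Change: index 1, 21 -> 55
gcd of the OTHER numbers (without index 1): gcd([45, 36, 12]) = 3
New gcd = gcd(g_others, new_val) = gcd(3, 55) = 1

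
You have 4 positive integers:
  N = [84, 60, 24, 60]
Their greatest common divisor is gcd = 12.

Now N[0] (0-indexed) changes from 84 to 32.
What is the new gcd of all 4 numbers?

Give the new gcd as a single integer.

Answer: 4

Derivation:
Numbers: [84, 60, 24, 60], gcd = 12
Change: index 0, 84 -> 32
gcd of the OTHER numbers (without index 0): gcd([60, 24, 60]) = 12
New gcd = gcd(g_others, new_val) = gcd(12, 32) = 4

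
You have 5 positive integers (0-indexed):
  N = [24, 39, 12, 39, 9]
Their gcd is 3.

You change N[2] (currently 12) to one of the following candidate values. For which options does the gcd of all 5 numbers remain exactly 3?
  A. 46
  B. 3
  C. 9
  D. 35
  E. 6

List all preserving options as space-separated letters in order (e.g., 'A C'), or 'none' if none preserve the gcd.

Old gcd = 3; gcd of others (without N[2]) = 3
New gcd for candidate v: gcd(3, v). Preserves old gcd iff gcd(3, v) = 3.
  Option A: v=46, gcd(3,46)=1 -> changes
  Option B: v=3, gcd(3,3)=3 -> preserves
  Option C: v=9, gcd(3,9)=3 -> preserves
  Option D: v=35, gcd(3,35)=1 -> changes
  Option E: v=6, gcd(3,6)=3 -> preserves

Answer: B C E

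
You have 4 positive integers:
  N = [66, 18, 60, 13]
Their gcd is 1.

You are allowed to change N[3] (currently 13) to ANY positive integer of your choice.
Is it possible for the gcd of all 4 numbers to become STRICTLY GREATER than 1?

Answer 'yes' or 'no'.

Answer: yes

Derivation:
Current gcd = 1
gcd of all OTHER numbers (without N[3]=13): gcd([66, 18, 60]) = 6
The new gcd after any change is gcd(6, new_value).
This can be at most 6.
Since 6 > old gcd 1, the gcd CAN increase (e.g., set N[3] = 6).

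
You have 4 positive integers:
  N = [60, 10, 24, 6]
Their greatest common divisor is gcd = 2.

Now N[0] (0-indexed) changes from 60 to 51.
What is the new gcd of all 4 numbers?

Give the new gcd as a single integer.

Answer: 1

Derivation:
Numbers: [60, 10, 24, 6], gcd = 2
Change: index 0, 60 -> 51
gcd of the OTHER numbers (without index 0): gcd([10, 24, 6]) = 2
New gcd = gcd(g_others, new_val) = gcd(2, 51) = 1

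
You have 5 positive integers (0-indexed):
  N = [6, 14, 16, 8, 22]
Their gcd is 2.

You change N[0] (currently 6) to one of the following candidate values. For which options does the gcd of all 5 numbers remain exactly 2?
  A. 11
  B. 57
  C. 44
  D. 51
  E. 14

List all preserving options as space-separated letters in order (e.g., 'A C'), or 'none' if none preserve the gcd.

Old gcd = 2; gcd of others (without N[0]) = 2
New gcd for candidate v: gcd(2, v). Preserves old gcd iff gcd(2, v) = 2.
  Option A: v=11, gcd(2,11)=1 -> changes
  Option B: v=57, gcd(2,57)=1 -> changes
  Option C: v=44, gcd(2,44)=2 -> preserves
  Option D: v=51, gcd(2,51)=1 -> changes
  Option E: v=14, gcd(2,14)=2 -> preserves

Answer: C E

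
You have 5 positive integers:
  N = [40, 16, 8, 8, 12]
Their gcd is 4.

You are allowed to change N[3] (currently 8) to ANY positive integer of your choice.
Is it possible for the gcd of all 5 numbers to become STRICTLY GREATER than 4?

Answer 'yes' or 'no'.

Current gcd = 4
gcd of all OTHER numbers (without N[3]=8): gcd([40, 16, 8, 12]) = 4
The new gcd after any change is gcd(4, new_value).
This can be at most 4.
Since 4 = old gcd 4, the gcd can only stay the same or decrease.

Answer: no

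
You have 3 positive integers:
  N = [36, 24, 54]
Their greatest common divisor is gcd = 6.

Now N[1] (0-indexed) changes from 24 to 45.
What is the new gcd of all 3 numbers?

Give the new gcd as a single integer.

Numbers: [36, 24, 54], gcd = 6
Change: index 1, 24 -> 45
gcd of the OTHER numbers (without index 1): gcd([36, 54]) = 18
New gcd = gcd(g_others, new_val) = gcd(18, 45) = 9

Answer: 9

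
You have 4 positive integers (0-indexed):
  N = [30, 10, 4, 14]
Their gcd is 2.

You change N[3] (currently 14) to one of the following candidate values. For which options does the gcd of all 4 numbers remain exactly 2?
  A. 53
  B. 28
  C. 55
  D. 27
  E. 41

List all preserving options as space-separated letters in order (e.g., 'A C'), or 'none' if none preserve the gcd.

Answer: B

Derivation:
Old gcd = 2; gcd of others (without N[3]) = 2
New gcd for candidate v: gcd(2, v). Preserves old gcd iff gcd(2, v) = 2.
  Option A: v=53, gcd(2,53)=1 -> changes
  Option B: v=28, gcd(2,28)=2 -> preserves
  Option C: v=55, gcd(2,55)=1 -> changes
  Option D: v=27, gcd(2,27)=1 -> changes
  Option E: v=41, gcd(2,41)=1 -> changes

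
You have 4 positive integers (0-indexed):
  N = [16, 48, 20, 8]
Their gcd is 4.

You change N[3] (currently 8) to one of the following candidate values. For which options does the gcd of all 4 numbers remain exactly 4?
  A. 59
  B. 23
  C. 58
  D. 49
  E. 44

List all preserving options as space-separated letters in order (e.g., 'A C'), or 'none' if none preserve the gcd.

Answer: E

Derivation:
Old gcd = 4; gcd of others (without N[3]) = 4
New gcd for candidate v: gcd(4, v). Preserves old gcd iff gcd(4, v) = 4.
  Option A: v=59, gcd(4,59)=1 -> changes
  Option B: v=23, gcd(4,23)=1 -> changes
  Option C: v=58, gcd(4,58)=2 -> changes
  Option D: v=49, gcd(4,49)=1 -> changes
  Option E: v=44, gcd(4,44)=4 -> preserves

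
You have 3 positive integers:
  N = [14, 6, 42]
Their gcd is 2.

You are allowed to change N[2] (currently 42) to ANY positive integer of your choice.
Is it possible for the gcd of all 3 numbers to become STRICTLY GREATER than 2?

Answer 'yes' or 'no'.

Current gcd = 2
gcd of all OTHER numbers (without N[2]=42): gcd([14, 6]) = 2
The new gcd after any change is gcd(2, new_value).
This can be at most 2.
Since 2 = old gcd 2, the gcd can only stay the same or decrease.

Answer: no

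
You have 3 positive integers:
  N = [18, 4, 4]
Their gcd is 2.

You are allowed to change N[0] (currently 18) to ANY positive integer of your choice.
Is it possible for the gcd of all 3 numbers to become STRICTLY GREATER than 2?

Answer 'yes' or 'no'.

Current gcd = 2
gcd of all OTHER numbers (without N[0]=18): gcd([4, 4]) = 4
The new gcd after any change is gcd(4, new_value).
This can be at most 4.
Since 4 > old gcd 2, the gcd CAN increase (e.g., set N[0] = 4).

Answer: yes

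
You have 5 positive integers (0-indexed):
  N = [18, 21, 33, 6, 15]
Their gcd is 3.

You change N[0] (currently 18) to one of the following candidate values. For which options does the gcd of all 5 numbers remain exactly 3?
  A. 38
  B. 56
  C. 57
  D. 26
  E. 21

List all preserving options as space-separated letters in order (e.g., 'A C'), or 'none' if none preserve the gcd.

Answer: C E

Derivation:
Old gcd = 3; gcd of others (without N[0]) = 3
New gcd for candidate v: gcd(3, v). Preserves old gcd iff gcd(3, v) = 3.
  Option A: v=38, gcd(3,38)=1 -> changes
  Option B: v=56, gcd(3,56)=1 -> changes
  Option C: v=57, gcd(3,57)=3 -> preserves
  Option D: v=26, gcd(3,26)=1 -> changes
  Option E: v=21, gcd(3,21)=3 -> preserves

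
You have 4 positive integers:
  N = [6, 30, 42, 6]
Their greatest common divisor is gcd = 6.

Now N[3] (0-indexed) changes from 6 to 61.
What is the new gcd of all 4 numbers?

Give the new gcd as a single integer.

Answer: 1

Derivation:
Numbers: [6, 30, 42, 6], gcd = 6
Change: index 3, 6 -> 61
gcd of the OTHER numbers (without index 3): gcd([6, 30, 42]) = 6
New gcd = gcd(g_others, new_val) = gcd(6, 61) = 1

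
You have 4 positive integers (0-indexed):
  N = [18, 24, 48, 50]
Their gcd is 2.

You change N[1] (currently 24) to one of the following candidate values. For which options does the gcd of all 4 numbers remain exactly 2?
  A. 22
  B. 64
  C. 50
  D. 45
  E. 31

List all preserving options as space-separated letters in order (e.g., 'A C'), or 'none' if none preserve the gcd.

Old gcd = 2; gcd of others (without N[1]) = 2
New gcd for candidate v: gcd(2, v). Preserves old gcd iff gcd(2, v) = 2.
  Option A: v=22, gcd(2,22)=2 -> preserves
  Option B: v=64, gcd(2,64)=2 -> preserves
  Option C: v=50, gcd(2,50)=2 -> preserves
  Option D: v=45, gcd(2,45)=1 -> changes
  Option E: v=31, gcd(2,31)=1 -> changes

Answer: A B C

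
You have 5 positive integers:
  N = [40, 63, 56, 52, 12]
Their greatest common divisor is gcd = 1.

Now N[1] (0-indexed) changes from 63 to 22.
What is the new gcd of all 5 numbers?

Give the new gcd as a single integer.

Numbers: [40, 63, 56, 52, 12], gcd = 1
Change: index 1, 63 -> 22
gcd of the OTHER numbers (without index 1): gcd([40, 56, 52, 12]) = 4
New gcd = gcd(g_others, new_val) = gcd(4, 22) = 2

Answer: 2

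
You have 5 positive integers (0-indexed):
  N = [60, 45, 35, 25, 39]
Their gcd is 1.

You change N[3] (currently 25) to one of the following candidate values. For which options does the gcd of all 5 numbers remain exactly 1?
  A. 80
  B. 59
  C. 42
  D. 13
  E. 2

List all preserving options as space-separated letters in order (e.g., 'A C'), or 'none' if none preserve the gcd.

Old gcd = 1; gcd of others (without N[3]) = 1
New gcd for candidate v: gcd(1, v). Preserves old gcd iff gcd(1, v) = 1.
  Option A: v=80, gcd(1,80)=1 -> preserves
  Option B: v=59, gcd(1,59)=1 -> preserves
  Option C: v=42, gcd(1,42)=1 -> preserves
  Option D: v=13, gcd(1,13)=1 -> preserves
  Option E: v=2, gcd(1,2)=1 -> preserves

Answer: A B C D E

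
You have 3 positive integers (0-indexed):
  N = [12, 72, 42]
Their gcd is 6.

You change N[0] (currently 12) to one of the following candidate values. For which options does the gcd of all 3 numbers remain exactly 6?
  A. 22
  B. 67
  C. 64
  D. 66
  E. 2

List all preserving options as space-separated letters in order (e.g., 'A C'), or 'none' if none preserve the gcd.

Old gcd = 6; gcd of others (without N[0]) = 6
New gcd for candidate v: gcd(6, v). Preserves old gcd iff gcd(6, v) = 6.
  Option A: v=22, gcd(6,22)=2 -> changes
  Option B: v=67, gcd(6,67)=1 -> changes
  Option C: v=64, gcd(6,64)=2 -> changes
  Option D: v=66, gcd(6,66)=6 -> preserves
  Option E: v=2, gcd(6,2)=2 -> changes

Answer: D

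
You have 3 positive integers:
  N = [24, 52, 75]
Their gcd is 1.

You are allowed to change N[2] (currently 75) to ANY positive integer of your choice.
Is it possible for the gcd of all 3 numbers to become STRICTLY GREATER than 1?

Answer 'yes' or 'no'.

Answer: yes

Derivation:
Current gcd = 1
gcd of all OTHER numbers (without N[2]=75): gcd([24, 52]) = 4
The new gcd after any change is gcd(4, new_value).
This can be at most 4.
Since 4 > old gcd 1, the gcd CAN increase (e.g., set N[2] = 4).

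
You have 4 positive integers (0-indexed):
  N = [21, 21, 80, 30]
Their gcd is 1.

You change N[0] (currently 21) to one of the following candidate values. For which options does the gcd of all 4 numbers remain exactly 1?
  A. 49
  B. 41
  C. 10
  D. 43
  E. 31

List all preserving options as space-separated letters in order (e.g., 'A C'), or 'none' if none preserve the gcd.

Answer: A B C D E

Derivation:
Old gcd = 1; gcd of others (without N[0]) = 1
New gcd for candidate v: gcd(1, v). Preserves old gcd iff gcd(1, v) = 1.
  Option A: v=49, gcd(1,49)=1 -> preserves
  Option B: v=41, gcd(1,41)=1 -> preserves
  Option C: v=10, gcd(1,10)=1 -> preserves
  Option D: v=43, gcd(1,43)=1 -> preserves
  Option E: v=31, gcd(1,31)=1 -> preserves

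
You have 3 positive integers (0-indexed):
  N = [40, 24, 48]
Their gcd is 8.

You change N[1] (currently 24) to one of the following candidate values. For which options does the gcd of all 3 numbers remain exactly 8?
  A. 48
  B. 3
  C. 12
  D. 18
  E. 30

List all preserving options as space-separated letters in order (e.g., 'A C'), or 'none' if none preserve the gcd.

Answer: A

Derivation:
Old gcd = 8; gcd of others (without N[1]) = 8
New gcd for candidate v: gcd(8, v). Preserves old gcd iff gcd(8, v) = 8.
  Option A: v=48, gcd(8,48)=8 -> preserves
  Option B: v=3, gcd(8,3)=1 -> changes
  Option C: v=12, gcd(8,12)=4 -> changes
  Option D: v=18, gcd(8,18)=2 -> changes
  Option E: v=30, gcd(8,30)=2 -> changes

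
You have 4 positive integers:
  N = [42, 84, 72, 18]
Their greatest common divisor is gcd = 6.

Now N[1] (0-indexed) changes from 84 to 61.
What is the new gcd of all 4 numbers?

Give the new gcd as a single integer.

Answer: 1

Derivation:
Numbers: [42, 84, 72, 18], gcd = 6
Change: index 1, 84 -> 61
gcd of the OTHER numbers (without index 1): gcd([42, 72, 18]) = 6
New gcd = gcd(g_others, new_val) = gcd(6, 61) = 1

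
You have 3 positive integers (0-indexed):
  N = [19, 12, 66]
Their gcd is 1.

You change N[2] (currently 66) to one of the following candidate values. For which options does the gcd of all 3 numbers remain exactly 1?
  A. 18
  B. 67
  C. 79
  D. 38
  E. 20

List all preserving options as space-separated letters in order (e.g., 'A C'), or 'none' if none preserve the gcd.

Answer: A B C D E

Derivation:
Old gcd = 1; gcd of others (without N[2]) = 1
New gcd for candidate v: gcd(1, v). Preserves old gcd iff gcd(1, v) = 1.
  Option A: v=18, gcd(1,18)=1 -> preserves
  Option B: v=67, gcd(1,67)=1 -> preserves
  Option C: v=79, gcd(1,79)=1 -> preserves
  Option D: v=38, gcd(1,38)=1 -> preserves
  Option E: v=20, gcd(1,20)=1 -> preserves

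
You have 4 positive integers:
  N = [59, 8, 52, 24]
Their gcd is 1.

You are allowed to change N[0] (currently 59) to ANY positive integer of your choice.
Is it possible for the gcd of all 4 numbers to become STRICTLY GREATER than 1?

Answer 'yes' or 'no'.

Current gcd = 1
gcd of all OTHER numbers (without N[0]=59): gcd([8, 52, 24]) = 4
The new gcd after any change is gcd(4, new_value).
This can be at most 4.
Since 4 > old gcd 1, the gcd CAN increase (e.g., set N[0] = 4).

Answer: yes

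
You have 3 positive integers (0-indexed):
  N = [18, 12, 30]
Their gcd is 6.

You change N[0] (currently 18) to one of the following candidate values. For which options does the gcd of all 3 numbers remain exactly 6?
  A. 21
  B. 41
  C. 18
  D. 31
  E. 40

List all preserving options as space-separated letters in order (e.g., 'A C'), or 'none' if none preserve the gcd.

Old gcd = 6; gcd of others (without N[0]) = 6
New gcd for candidate v: gcd(6, v). Preserves old gcd iff gcd(6, v) = 6.
  Option A: v=21, gcd(6,21)=3 -> changes
  Option B: v=41, gcd(6,41)=1 -> changes
  Option C: v=18, gcd(6,18)=6 -> preserves
  Option D: v=31, gcd(6,31)=1 -> changes
  Option E: v=40, gcd(6,40)=2 -> changes

Answer: C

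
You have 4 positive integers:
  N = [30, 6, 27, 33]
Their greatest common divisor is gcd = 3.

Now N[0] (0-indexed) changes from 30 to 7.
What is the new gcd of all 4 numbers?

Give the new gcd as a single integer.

Numbers: [30, 6, 27, 33], gcd = 3
Change: index 0, 30 -> 7
gcd of the OTHER numbers (without index 0): gcd([6, 27, 33]) = 3
New gcd = gcd(g_others, new_val) = gcd(3, 7) = 1

Answer: 1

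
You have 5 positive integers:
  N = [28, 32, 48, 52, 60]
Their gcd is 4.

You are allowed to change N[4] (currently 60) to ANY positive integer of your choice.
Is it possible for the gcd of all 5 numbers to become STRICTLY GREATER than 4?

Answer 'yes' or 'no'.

Current gcd = 4
gcd of all OTHER numbers (without N[4]=60): gcd([28, 32, 48, 52]) = 4
The new gcd after any change is gcd(4, new_value).
This can be at most 4.
Since 4 = old gcd 4, the gcd can only stay the same or decrease.

Answer: no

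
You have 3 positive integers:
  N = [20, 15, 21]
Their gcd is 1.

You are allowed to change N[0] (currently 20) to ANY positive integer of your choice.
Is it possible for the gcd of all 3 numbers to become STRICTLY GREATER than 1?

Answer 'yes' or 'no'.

Answer: yes

Derivation:
Current gcd = 1
gcd of all OTHER numbers (without N[0]=20): gcd([15, 21]) = 3
The new gcd after any change is gcd(3, new_value).
This can be at most 3.
Since 3 > old gcd 1, the gcd CAN increase (e.g., set N[0] = 3).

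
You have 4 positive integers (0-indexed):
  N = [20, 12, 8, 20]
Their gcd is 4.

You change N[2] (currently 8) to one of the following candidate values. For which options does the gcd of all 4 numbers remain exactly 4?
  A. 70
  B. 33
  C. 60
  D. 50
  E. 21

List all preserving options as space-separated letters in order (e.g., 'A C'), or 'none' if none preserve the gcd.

Old gcd = 4; gcd of others (without N[2]) = 4
New gcd for candidate v: gcd(4, v). Preserves old gcd iff gcd(4, v) = 4.
  Option A: v=70, gcd(4,70)=2 -> changes
  Option B: v=33, gcd(4,33)=1 -> changes
  Option C: v=60, gcd(4,60)=4 -> preserves
  Option D: v=50, gcd(4,50)=2 -> changes
  Option E: v=21, gcd(4,21)=1 -> changes

Answer: C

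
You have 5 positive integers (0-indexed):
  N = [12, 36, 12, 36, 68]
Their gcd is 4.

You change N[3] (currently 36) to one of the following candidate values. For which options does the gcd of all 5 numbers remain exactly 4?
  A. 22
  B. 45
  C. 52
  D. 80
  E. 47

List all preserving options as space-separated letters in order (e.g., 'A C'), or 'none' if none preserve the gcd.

Old gcd = 4; gcd of others (without N[3]) = 4
New gcd for candidate v: gcd(4, v). Preserves old gcd iff gcd(4, v) = 4.
  Option A: v=22, gcd(4,22)=2 -> changes
  Option B: v=45, gcd(4,45)=1 -> changes
  Option C: v=52, gcd(4,52)=4 -> preserves
  Option D: v=80, gcd(4,80)=4 -> preserves
  Option E: v=47, gcd(4,47)=1 -> changes

Answer: C D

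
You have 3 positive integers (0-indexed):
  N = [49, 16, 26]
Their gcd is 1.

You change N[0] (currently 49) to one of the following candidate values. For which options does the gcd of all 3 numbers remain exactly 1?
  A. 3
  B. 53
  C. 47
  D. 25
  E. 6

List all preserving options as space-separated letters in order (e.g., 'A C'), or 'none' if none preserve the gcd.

Old gcd = 1; gcd of others (without N[0]) = 2
New gcd for candidate v: gcd(2, v). Preserves old gcd iff gcd(2, v) = 1.
  Option A: v=3, gcd(2,3)=1 -> preserves
  Option B: v=53, gcd(2,53)=1 -> preserves
  Option C: v=47, gcd(2,47)=1 -> preserves
  Option D: v=25, gcd(2,25)=1 -> preserves
  Option E: v=6, gcd(2,6)=2 -> changes

Answer: A B C D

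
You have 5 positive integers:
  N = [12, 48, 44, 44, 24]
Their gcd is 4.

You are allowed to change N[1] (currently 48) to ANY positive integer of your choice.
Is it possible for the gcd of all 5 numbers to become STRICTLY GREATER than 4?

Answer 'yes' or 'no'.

Current gcd = 4
gcd of all OTHER numbers (without N[1]=48): gcd([12, 44, 44, 24]) = 4
The new gcd after any change is gcd(4, new_value).
This can be at most 4.
Since 4 = old gcd 4, the gcd can only stay the same or decrease.

Answer: no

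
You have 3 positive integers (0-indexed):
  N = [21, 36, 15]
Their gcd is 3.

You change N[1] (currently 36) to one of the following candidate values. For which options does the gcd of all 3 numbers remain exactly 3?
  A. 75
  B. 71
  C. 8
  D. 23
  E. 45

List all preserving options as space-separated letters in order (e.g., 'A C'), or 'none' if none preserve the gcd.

Old gcd = 3; gcd of others (without N[1]) = 3
New gcd for candidate v: gcd(3, v). Preserves old gcd iff gcd(3, v) = 3.
  Option A: v=75, gcd(3,75)=3 -> preserves
  Option B: v=71, gcd(3,71)=1 -> changes
  Option C: v=8, gcd(3,8)=1 -> changes
  Option D: v=23, gcd(3,23)=1 -> changes
  Option E: v=45, gcd(3,45)=3 -> preserves

Answer: A E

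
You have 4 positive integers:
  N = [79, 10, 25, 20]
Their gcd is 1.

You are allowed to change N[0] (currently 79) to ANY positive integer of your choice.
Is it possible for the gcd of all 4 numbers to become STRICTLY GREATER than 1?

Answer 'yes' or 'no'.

Answer: yes

Derivation:
Current gcd = 1
gcd of all OTHER numbers (without N[0]=79): gcd([10, 25, 20]) = 5
The new gcd after any change is gcd(5, new_value).
This can be at most 5.
Since 5 > old gcd 1, the gcd CAN increase (e.g., set N[0] = 5).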